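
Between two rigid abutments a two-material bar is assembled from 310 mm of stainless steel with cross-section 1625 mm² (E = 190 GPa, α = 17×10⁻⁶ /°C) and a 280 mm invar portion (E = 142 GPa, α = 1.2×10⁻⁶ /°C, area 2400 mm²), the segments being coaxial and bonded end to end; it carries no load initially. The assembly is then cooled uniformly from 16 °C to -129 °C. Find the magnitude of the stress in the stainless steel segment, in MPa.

σ ≈ 274 MPa (tensile)

With the walls removed the bar would change length by δ_free = Σ αᵢΔT Lᵢ = 17×10⁻⁶×145×310 + 1.2×10⁻⁶×145×280 = 0.8129 mm.
Since the ends are fixed, an axial force P builds up, equal in every segment, with P · Σ Lᵢ/(AᵢEᵢ) = δ_free.
Σ Lᵢ/(AᵢEᵢ) = 310/(1625×190×10³) + 280/(2400×142×10³) = 1.826×10⁻⁶ mm/N.
P = 0.8129 / 1.826×10⁻⁶ = 445300 N = 445.3 kN, tensile.
σ_{stainless steel} = P / A = 445300 / 1625 = 274 MPa.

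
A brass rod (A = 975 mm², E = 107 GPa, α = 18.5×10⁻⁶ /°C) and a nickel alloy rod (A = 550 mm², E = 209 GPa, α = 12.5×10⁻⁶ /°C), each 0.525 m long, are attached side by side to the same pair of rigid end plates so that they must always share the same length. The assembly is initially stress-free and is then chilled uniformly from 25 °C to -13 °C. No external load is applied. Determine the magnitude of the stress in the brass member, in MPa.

σ ≈ 12.8 MPa (tensile)

The brass has the larger α, so on cooling it would change length more than the nickel alloy if both were free. The rigid plates force a common final length, so the brass is put into tension and the nickel alloy into compression, with equal and opposite forces P (no external load).
Equating the net (thermal + elastic) strains gives |α₁ − α₂|·ΔT = P·[1/(A₁E₁) + 1/(A₂E₂)].
|α₁ − α₂|·ΔT = 6×10⁻⁶ × 38 = 0.000228.
1/(A₁E₁) + 1/(A₂E₂) = 1/(975×107×10³) + 1/(550×209×10³) = 1.828×10⁻⁸ N⁻¹.
P = 0.000228 / 1.828×10⁻⁸ = 12470 N = 12.47 kN.
σ_{brass} = P/A₁ = 12470/975 = 12.79 MPa, tensile.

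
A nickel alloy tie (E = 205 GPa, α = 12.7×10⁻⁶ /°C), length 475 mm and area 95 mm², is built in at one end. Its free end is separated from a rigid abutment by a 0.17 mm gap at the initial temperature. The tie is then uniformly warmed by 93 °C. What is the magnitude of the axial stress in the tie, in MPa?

Unrestrained expansion: δ_free = αΔT L = 12.7×10⁻⁶ × 93 × 475 = 0.561 mm.
The gap closes (δ_free > 0.17 mm) and the wall then resists a further 0.561 − 0.17 = 0.391 mm of expansion.
That suppressed elongation corresponds to σ = E·Δ/L = 205×10³ × 0.391/475 = 168.8 MPa.

σ ≈ 169 MPa (compressive)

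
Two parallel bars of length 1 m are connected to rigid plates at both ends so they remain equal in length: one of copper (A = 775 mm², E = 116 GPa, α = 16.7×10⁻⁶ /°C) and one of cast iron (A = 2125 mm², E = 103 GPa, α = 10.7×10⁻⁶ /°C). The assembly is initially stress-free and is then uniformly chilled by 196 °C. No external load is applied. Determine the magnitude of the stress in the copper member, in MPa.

σ ≈ 96.7 MPa (tensile)

Both members must finish at the same length. With the larger α, the copper tends to over-contract; the plates restrain it, putting the copper in tension and the cast iron in compression. With no external load the two internal forces are equal and opposite, magnitude P.
Setting the final lengths equal and cancelling L: (α₁ − α₂)ΔT = P/(A₁E₁) + P/(A₂E₂).
|α₁ − α₂|·ΔT = 6×10⁻⁶ × 196 = 0.001176.
1/(A₁E₁) + 1/(A₂E₂) = 1/(775×116×10³) + 1/(2125×103×10³) = 1.569×10⁻⁸ N⁻¹.
P = 0.001176 / 1.569×10⁻⁸ = 74940 N = 74.94 kN.
σ_{copper} = P/A₁ = 74940/775 = 96.7 MPa, tensile.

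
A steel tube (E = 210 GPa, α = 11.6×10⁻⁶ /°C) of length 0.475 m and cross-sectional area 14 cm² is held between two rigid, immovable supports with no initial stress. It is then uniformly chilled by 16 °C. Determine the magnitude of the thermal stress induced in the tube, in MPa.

σ ≈ 39 MPa (tensile)

Because both ends are immovable the net strain is zero, and the suppressed thermal strain is αΔT = 11.6×10⁻⁶ × 16 = 185.6×10⁻⁶.
σ = EαΔT = 210×10³ × 11.6×10⁻⁶ × 16 = 38.98 MPa (tensile; the tube is trying to contract).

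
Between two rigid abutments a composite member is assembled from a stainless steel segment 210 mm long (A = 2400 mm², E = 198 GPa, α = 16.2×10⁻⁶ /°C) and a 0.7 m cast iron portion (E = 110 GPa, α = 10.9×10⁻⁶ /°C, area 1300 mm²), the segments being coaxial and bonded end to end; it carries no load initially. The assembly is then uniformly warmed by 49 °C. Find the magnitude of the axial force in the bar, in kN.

P ≈ 101 kN (compressive)

If the supports were absent, the total length change would be Σ αᵢΔT Lᵢ = 16.2×10⁻⁶×49×210 + 10.9×10⁻⁶×49×700 = 0.5406 mm.
Since the ends are fixed, an axial force P builds up, equal in every segment, with P · Σ Lᵢ/(AᵢEᵢ) = δ_free.
Σ Lᵢ/(AᵢEᵢ) = 210/(2400×198×10³) + 700/(1300×110×10³) = 5.337×10⁻⁶ mm/N.
P = 0.5406 / 5.337×10⁻⁶ = 101300 N = 101.3 kN, compressive.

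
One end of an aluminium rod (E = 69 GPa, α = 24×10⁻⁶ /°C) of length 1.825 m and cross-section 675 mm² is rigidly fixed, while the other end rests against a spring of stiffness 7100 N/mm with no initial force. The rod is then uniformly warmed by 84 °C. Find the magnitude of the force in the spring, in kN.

P ≈ 20.4 kN

If the spring were absent the rod would lengthen by αΔT L = 24×10⁻⁶ × 84 × 1825 = 3.679 mm.
With a force P in the spring, the elastic change of the rod is PL/(AE) and that of the spring is P/k; compatibility requires their sum to equal δ_free.
So P = δ_free / [L/(AE) + 1/k] = 3.679 / [ 1825/(675×69×10³) + 1/(7100) ].
P = 3.679 / 0.00018 = 20440 N.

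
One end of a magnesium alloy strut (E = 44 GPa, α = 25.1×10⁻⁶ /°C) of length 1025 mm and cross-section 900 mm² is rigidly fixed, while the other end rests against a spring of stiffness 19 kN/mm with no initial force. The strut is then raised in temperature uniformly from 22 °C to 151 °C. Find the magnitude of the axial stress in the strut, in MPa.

Free thermal expansion: δ_free = αΔT L = 25.1×10⁻⁶ × 129 × 1025 = 3.319 mm.
With a force P in the spring, the elastic change of the strut is PL/(AE) and that of the spring is P/k; compatibility requires their sum to equal δ_free.
P [ L/(AE) + 1/k ] = δ_free → P [ 1025/(900×44×10³) + 1/(19×10³) ] = 3.319.
P = 3.319 / 7.852×10⁻⁵ = 42270 N.
σ = P/A = 42270/900 = 46.97 MPa.

σ ≈ 47 MPa (compressive)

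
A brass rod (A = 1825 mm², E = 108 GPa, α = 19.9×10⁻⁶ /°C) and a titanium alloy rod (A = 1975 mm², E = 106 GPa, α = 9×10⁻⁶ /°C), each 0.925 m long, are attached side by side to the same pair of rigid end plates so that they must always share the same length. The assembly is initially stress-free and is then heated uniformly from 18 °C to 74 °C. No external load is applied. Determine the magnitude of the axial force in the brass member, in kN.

The brass has the larger α, so on heating it would change length more than the titanium alloy if both were free. The rigid plates force a common final length, so the brass is put into compression and the titanium alloy into tension, with equal and opposite forces P (no external load).
Compatibility of the two members (thermal + elastic change equal): (α₁ − α₂)ΔT = P·[1/(A₁E₁) + 1/(A₂E₂)].
|α₁ − α₂|·ΔT = 10.9×10⁻⁶ × 56 = 0.0006104.
1/(A₁E₁) + 1/(A₂E₂) = 1/(1825×108×10³) + 1/(1975×106×10³) = 9.85×10⁻⁹ N⁻¹.
P = 0.0006104 / 9.85×10⁻⁹ = 61970 N = 61.97 kN.

P ≈ 62 kN (compressive in the brass)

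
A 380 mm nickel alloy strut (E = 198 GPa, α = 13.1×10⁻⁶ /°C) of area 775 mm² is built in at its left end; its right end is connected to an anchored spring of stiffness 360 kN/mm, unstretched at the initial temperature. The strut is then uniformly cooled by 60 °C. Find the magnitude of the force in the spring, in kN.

The unrestrained thermal change is αΔT L = 13.1×10⁻⁶ × 60 × 380 = 0.2987 mm.
With a force P in the spring, the elastic change of the strut is PL/(AE) and that of the spring is P/k; compatibility requires their sum to equal δ_free.
So P = δ_free / [L/(AE) + 1/k] = 0.2987 / [ 380/(775×198×10³) + 1/(360×10³) ].
P = 0.2987 / 5.254×10⁻⁶ = 56850 N.

P ≈ 56.8 kN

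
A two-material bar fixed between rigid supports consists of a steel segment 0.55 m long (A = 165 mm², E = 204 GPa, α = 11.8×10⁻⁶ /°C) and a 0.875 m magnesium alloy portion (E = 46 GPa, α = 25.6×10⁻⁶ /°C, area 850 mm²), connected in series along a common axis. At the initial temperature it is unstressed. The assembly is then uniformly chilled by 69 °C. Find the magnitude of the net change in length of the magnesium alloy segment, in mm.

|ΔL| ≈ 0.393 mm

If the supports were absent, the total length change would be Σ αᵢΔT Lᵢ = 11.8×10⁻⁶×69×550 + 25.6×10⁻⁶×69×875 = 1.993 mm.
Since the ends are fixed, an axial force P builds up, equal in every segment, with P · Σ Lᵢ/(AᵢEᵢ) = δ_free.
The series flexibility is Σ Lᵢ/(AᵢEᵢ) = 550/(165×204×10³) + 875/(850×46×10³) = 3.872×10⁻⁵ mm/N.
So P = 1.993 / 3.872×10⁻⁵ = 51.48 kN, tensile.
For the magnesium alloy segment, free thermal change = 25.6×10⁻⁶×69×875 = 1.546 mm and elastic change from P = 51480×875/(850×46×10³) = 1.152 mm; these oppose, so the net change is 0.393 mm (segment shortens).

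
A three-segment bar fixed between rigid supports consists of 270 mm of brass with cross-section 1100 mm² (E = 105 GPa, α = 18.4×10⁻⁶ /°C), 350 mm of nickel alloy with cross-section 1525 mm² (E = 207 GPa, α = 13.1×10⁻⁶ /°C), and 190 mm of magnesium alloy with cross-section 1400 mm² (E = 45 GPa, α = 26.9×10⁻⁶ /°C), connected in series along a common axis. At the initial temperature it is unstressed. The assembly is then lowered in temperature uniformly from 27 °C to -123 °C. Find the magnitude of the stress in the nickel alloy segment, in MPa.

σ ≈ 223 MPa (tensile)

With the walls removed the bar would change length by δ_free = Σ αᵢΔT Lᵢ = 18.4×10⁻⁶×150×270 + 13.1×10⁻⁶×150×350 + 26.9×10⁻⁶×150×190 = 2.2 mm.
The rigid supports impose zero overall length change; the single axial force P common to all segments must satisfy P Σ Lᵢ/(AᵢEᵢ) = δ_free.
Σ Lᵢ/(AᵢEᵢ) = 270/(1100×105×10³) + 350/(1525×207×10³) + 190/(1400×45×10³) = 6.462×10⁻⁶ mm/N.
Hence P = δ_free / Σ(L/AE) = 2.2/6.462×10⁻⁶ = 340.4 kN (tensile).
σ_{nickel alloy} = P / A = 340400 / 1525 = 223.2 MPa.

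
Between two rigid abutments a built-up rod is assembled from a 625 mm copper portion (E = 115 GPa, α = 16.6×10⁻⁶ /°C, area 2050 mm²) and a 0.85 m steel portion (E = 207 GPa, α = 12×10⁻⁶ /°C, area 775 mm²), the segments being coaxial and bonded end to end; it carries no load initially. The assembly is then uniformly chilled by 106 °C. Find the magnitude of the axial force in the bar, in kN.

With the walls removed the bar would change length by δ_free = Σ αᵢΔT Lᵢ = 16.6×10⁻⁶×106×625 + 12×10⁻⁶×106×850 = 2.181 mm.
The walls prevent any net length change, so an axial force P (same in every segment) develops. Compatibility: P · Σ Lᵢ/(AᵢEᵢ) = δ_free.
Σ Lᵢ/(AᵢEᵢ) = 625/(2050×115×10³) + 850/(775×207×10³) = 7.95×10⁻⁶ mm/N.
So P = 2.181 / 7.95×10⁻⁶ = 274.3 kN, tensile.

P ≈ 274 kN (tensile)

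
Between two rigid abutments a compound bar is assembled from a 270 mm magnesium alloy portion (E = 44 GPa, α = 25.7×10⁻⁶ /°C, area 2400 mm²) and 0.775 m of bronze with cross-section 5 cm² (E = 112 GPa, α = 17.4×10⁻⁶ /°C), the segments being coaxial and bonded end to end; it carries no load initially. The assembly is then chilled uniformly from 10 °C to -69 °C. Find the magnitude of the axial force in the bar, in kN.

P ≈ 98.4 kN (tensile)

Free thermal contraction of the whole bar: Σ αᵢΔT Lᵢ = 25.7×10⁻⁶×79×270 + 17.4×10⁻⁶×79×775 = 1.613 mm.
The walls prevent any net length change, so an axial force P (same in every segment) develops. Compatibility: P · Σ Lᵢ/(AᵢEᵢ) = δ_free.
The series flexibility is Σ Lᵢ/(AᵢEᵢ) = 270/(2400×44×10³) + 775/(500×112×10³) = 1.64×10⁻⁵ mm/N.
So P = 1.613 / 1.64×10⁻⁵ = 98.41 kN, tensile.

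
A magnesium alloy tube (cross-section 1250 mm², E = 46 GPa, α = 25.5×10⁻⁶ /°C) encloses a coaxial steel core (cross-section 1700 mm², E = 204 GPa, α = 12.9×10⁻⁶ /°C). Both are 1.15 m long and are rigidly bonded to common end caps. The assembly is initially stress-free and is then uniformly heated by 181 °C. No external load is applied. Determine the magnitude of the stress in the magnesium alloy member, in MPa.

Equilibrium of a rigid end plate with no external load gives equal and opposite internal forces ±P in the two members. Since α_{magnesium alloy} > α_{steel}, heating drives the magnesium alloy into compression and the steel into tension.
Compatibility of the two members (thermal + elastic change equal): (α₁ − α₂)ΔT = P·[1/(A₁E₁) + 1/(A₂E₂)].
|α₁ − α₂|·ΔT = 12.6×10⁻⁶ × 181 = 0.002281.
1/(A₁E₁) + 1/(A₂E₂) = 1/(1250×46×10³) + 1/(1700×204×10³) = 2.027×10⁻⁸ N⁻¹.
So P = 0.002281 / 2.027×10⁻⁸ = 112.5 kN.
σ_{magnesium alloy} = P/A₁ = 112500/1250 = 89.99 MPa, compressive.

σ ≈ 90 MPa (compressive)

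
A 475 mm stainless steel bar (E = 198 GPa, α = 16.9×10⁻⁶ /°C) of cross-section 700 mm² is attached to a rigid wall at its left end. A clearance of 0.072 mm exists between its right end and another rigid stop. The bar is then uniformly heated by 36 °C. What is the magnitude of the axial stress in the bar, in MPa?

Free thermal elongation = αΔT L = 16.9×10⁻⁶ × 36 × 475 = 0.289 mm.
This exceeds the 0.072 mm gap, so the wall pushes back. The portion of expansion that must be recovered elastically is δ_free − gap = 0.289 − 0.072 = 0.217 mm.
That suppressed elongation corresponds to σ = E·Δ/L = 198×10³ × 0.217/475 = 90.45 MPa.

σ ≈ 90.5 MPa (compressive)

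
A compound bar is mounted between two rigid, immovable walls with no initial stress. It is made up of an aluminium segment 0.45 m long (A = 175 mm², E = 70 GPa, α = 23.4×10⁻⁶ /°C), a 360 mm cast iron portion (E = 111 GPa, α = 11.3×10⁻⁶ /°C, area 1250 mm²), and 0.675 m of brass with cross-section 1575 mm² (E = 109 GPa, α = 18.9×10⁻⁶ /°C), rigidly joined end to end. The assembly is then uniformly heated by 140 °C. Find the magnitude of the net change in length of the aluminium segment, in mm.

With the walls removed the bar would change length by δ_free = Σ αᵢΔT Lᵢ = 23.4×10⁻⁶×140×450 + 11.3×10⁻⁶×140×360 + 18.9×10⁻⁶×140×675 = 3.83 mm.
The walls prevent any net length change, so an axial force P (same in every segment) develops. Compatibility: P · Σ Lᵢ/(AᵢEᵢ) = δ_free.
The series flexibility is Σ Lᵢ/(AᵢEᵢ) = 450/(175×70×10³) + 360/(1250×111×10³) + 675/(1575×109×10³) = 4.326×10⁻⁵ mm/N.
So P = 3.83 / 4.326×10⁻⁵ = 88.53 kN, compressive.
For the aluminium segment, free thermal change = 23.4×10⁻⁶×140×450 = 1.474 mm and elastic change from P = 88530×450/(175×70×10³) = 3.252 mm; these oppose, so the net change is 1.78 mm (segment shortens).

|ΔL| ≈ 1.78 mm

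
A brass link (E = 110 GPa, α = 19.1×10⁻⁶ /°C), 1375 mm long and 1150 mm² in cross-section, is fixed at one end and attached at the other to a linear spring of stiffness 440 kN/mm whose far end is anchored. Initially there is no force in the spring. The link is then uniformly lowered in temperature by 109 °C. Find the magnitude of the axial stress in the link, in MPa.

If the spring were absent the link would shorten by αΔT L = 19.1×10⁻⁶ × 109 × 1375 = 2.863 mm.
Let P be the tensile force in the spring. The link extends elastically by PL/(AE) and the spring stretches by P/k; together these equal δ_free.
P [ L/(AE) + 1/k ] = δ_free → P [ 1375/(1150×110×10³) + 1/(440×10³) ] = 2.863.
P = 2.863 / 1.314×10⁻⁵ = 217800 N.
σ = P/A = 217800/1150 = 189.4 MPa.

σ ≈ 189 MPa (tensile)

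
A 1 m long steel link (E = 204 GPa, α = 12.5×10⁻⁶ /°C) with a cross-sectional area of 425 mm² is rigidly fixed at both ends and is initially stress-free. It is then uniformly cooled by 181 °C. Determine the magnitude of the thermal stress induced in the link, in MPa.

σ ≈ 462 MPa (tensile)

With length fixed, the mechanical strain must cancel the thermal strain αΔT = 12.5×10⁻⁶ × 181 = 2262.5×10⁻⁶.
Hence σ = E·αΔT = 204×10³ × 2262.5×10⁻⁶ = 461.5 MPa, tensile.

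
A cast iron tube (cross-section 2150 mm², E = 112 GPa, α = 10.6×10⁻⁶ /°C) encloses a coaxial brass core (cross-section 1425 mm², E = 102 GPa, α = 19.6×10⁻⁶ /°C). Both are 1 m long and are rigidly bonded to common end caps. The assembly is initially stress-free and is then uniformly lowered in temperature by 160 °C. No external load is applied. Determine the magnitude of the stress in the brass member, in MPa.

σ ≈ 91.6 MPa (tensile)

Both members must finish at the same length. With the larger α, the brass tends to over-contract; the plates restrain it, putting the brass in tension and the cast iron in compression. With no external load the two internal forces are equal and opposite, magnitude P.
Equating the net (thermal + elastic) strains gives |α₁ − α₂|·ΔT = P·[1/(A₁E₁) + 1/(A₂E₂)].
|α₁ − α₂|·ΔT = 9×10⁻⁶ × 160 = 0.00144.
1/(A₁E₁) + 1/(A₂E₂) = 1/(2150×112×10³) + 1/(1425×102×10³) = 1.103×10⁻⁸ N⁻¹.
So P = 0.00144 / 1.103×10⁻⁸ = 130.5 kN.
σ_{brass} = P/A₂ = 130500/1425 = 91.59 MPa, tensile.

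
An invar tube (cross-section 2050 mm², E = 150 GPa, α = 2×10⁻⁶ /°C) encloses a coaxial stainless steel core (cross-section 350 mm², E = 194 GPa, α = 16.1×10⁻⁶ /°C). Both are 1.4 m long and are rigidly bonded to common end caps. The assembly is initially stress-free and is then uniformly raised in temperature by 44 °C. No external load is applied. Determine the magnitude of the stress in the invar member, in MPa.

Equilibrium of a rigid end plate with no external load gives equal and opposite internal forces ±P in the two members. Since α_{stainless steel} > α_{invar}, heating drives the stainless steel into compression and the invar into tension.
Equating the net (thermal + elastic) strains gives |α₁ − α₂|·ΔT = P·[1/(A₁E₁) + 1/(A₂E₂)].
|α₁ − α₂|·ΔT = 14.1×10⁻⁶ × 44 = 0.0006204.
1/(A₁E₁) + 1/(A₂E₂) = 1/(2050×150×10³) + 1/(350×194×10³) = 1.798×10⁻⁸ N⁻¹.
P = 0.0006204 / 1.798×10⁻⁸ = 34510 N = 34.51 kN.
σ_{invar} = P/A₁ = 34510/2050 = 16.83 MPa, tensile.

σ ≈ 16.8 MPa (tensile)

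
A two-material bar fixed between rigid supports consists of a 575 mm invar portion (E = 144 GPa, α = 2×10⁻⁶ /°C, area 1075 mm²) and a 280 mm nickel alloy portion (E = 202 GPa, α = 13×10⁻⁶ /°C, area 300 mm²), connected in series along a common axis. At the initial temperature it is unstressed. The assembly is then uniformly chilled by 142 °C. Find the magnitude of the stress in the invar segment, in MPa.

With the walls removed the bar would change length by δ_free = Σ αᵢΔT Lᵢ = 2×10⁻⁶×142×575 + 13×10⁻⁶×142×280 = 0.6802 mm.
The rigid supports impose zero overall length change; the single axial force P common to all segments must satisfy P Σ Lᵢ/(AᵢEᵢ) = δ_free.
The series flexibility is Σ Lᵢ/(AᵢEᵢ) = 575/(1075×144×10³) + 280/(300×202×10³) = 8.335×10⁻⁶ mm/N.
P = 0.6802 / 8.335×10⁻⁶ = 81610 N = 81.61 kN, tensile.
σ_{invar} = P / A = 81610 / 1075 = 75.91 MPa.

σ ≈ 75.9 MPa (tensile)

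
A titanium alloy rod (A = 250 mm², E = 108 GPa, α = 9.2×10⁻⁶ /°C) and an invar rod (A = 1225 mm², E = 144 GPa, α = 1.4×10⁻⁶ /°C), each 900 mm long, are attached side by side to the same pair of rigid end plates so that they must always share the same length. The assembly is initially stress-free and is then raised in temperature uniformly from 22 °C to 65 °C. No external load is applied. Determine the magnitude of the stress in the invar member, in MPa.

Both members must finish at the same length. With the larger α, the titanium alloy tends to over-expand; the plates restrain it, putting the titanium alloy in compression and the invar in tension. With no external load the two internal forces are equal and opposite, magnitude P.
Compatibility of the two members (thermal + elastic change equal): (α₁ − α₂)ΔT = P·[1/(A₁E₁) + 1/(A₂E₂)].
|α₁ − α₂|·ΔT = 7.8×10⁻⁶ × 43 = 0.0003354.
1/(A₁E₁) + 1/(A₂E₂) = 1/(250×108×10³) + 1/(1225×144×10³) = 4.271×10⁻⁸ N⁻¹.
P = 0.0003354 / 4.271×10⁻⁸ = 7854 N = 7.854 kN.
σ_{invar} = P/A₂ = 7854/1225 = 6.411 MPa, tensile.

σ ≈ 6.41 MPa (tensile)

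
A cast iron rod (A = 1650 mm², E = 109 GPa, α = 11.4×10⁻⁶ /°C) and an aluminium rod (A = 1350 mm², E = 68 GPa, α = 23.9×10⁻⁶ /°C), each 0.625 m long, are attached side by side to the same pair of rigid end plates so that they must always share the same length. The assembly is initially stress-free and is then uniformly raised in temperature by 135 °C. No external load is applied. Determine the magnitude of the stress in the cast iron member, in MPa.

The aluminium has the larger α, so on heating it would change length more than the cast iron if both were free. The rigid plates force a common final length, so the aluminium is put into compression and the cast iron into tension, with equal and opposite forces P (no external load).
Compatibility of the two members (thermal + elastic change equal): (α₁ − α₂)ΔT = P·[1/(A₁E₁) + 1/(A₂E₂)].
|α₁ − α₂|·ΔT = 12.5×10⁻⁶ × 135 = 0.001687.
1/(A₁E₁) + 1/(A₂E₂) = 1/(1650×109×10³) + 1/(1350×68×10³) = 1.645×10⁻⁸ N⁻¹.
So P = 0.001687 / 1.645×10⁻⁸ = 102.6 kN.
σ_{cast iron} = P/A₁ = 102600/1650 = 62.16 MPa, tensile.

σ ≈ 62.2 MPa (tensile)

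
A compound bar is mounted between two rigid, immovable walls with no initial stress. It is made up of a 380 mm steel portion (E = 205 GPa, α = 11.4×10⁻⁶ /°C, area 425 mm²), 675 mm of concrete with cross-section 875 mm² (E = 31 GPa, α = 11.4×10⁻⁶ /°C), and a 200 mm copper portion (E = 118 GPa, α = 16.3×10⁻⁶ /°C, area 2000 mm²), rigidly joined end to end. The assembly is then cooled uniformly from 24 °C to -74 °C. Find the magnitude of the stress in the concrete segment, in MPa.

With the walls removed the bar would change length by δ_free = Σ αᵢΔT Lᵢ = 11.4×10⁻⁶×98×380 + 11.4×10⁻⁶×98×675 + 16.3×10⁻⁶×98×200 = 1.498 mm.
The walls prevent any net length change, so an axial force P (same in every segment) develops. Compatibility: P · Σ Lᵢ/(AᵢEᵢ) = δ_free.
The series flexibility is Σ Lᵢ/(AᵢEᵢ) = 380/(425×205×10³) + 675/(875×31×10³) + 200/(2000×118×10³) = 3.009×10⁻⁵ mm/N.
Hence P = δ_free / Σ(L/AE) = 1.498/3.009×10⁻⁵ = 49.78 kN (tensile).
σ_{concrete} = P / A = 49780 / 875 = 56.89 MPa.

σ ≈ 56.9 MPa (tensile)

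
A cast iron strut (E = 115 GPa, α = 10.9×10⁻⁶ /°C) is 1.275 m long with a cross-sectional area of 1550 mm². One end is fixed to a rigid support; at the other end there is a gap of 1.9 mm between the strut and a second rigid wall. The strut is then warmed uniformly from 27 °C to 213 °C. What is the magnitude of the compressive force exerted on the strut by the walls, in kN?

Free thermal elongation = αΔT L = 10.9×10⁻⁶ × 186 × 1275 = 2.585 mm.
The gap closes (δ_free > 1.9 mm) and the wall then resists a further 2.585 − 1.9 = 0.6849 mm of expansion.
Compatibility: PL/(AE) = 0.6849 mm, so σ = P/A = E × (0.6849/1275) = 61.78 MPa.
P = σA = 61.78 × 1550 = 95.76 kN.

P ≈ 95.8 kN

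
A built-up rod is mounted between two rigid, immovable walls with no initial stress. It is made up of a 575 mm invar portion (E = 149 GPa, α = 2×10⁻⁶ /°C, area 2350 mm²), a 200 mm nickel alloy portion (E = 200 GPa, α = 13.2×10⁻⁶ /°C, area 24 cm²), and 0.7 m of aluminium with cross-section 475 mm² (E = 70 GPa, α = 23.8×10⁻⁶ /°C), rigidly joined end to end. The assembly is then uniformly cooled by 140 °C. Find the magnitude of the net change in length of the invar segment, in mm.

With the walls removed the bar would change length by δ_free = Σ αᵢΔT Lᵢ = 2×10⁻⁶×140×575 + 13.2×10⁻⁶×140×200 + 23.8×10⁻⁶×140×700 = 2.863 mm.
Since the ends are fixed, an axial force P builds up, equal in every segment, with P · Σ Lᵢ/(AᵢEᵢ) = δ_free.
The series flexibility is Σ Lᵢ/(AᵢEᵢ) = 575/(2350×149×10³) + 200/(2400×200×10³) + 700/(475×70×10³) = 2.311×10⁻⁵ mm/N.
Hence P = δ_free / Σ(L/AE) = 2.863/2.311×10⁻⁵ = 123.9 kN (tensile).
For the invar segment, free thermal change = 2×10⁻⁶×140×575 = 0.161 mm and elastic change from P = 123900×575/(2350×149×10³) = 0.2034 mm; these oppose, so the net change is 0.0424 mm (segment lengthens).

|ΔL| ≈ 0.0424 mm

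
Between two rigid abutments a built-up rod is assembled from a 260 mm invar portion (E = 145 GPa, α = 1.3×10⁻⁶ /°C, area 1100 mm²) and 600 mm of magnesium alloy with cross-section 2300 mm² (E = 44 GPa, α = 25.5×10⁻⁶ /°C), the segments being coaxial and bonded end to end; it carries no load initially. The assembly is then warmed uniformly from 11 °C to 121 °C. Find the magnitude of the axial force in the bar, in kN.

P ≈ 228 kN (compressive)

If the supports were absent, the total length change would be Σ αᵢΔT Lᵢ = 1.3×10⁻⁶×110×260 + 25.5×10⁻⁶×110×600 = 1.72 mm.
The walls prevent any net length change, so an axial force P (same in every segment) develops. Compatibility: P · Σ Lᵢ/(AᵢEᵢ) = δ_free.
Σ Lᵢ/(AᵢEᵢ) = 260/(1100×145×10³) + 600/(2300×44×10³) = 7.559×10⁻⁶ mm/N.
So P = 1.72 / 7.559×10⁻⁶ = 227.6 kN, compressive.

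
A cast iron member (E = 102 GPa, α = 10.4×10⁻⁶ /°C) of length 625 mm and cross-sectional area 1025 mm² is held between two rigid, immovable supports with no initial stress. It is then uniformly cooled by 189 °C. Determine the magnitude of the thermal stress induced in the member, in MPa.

σ ≈ 200 MPa (tensile)

With length fixed, the mechanical strain must cancel the thermal strain αΔT = 10.4×10⁻⁶ × 189 = 1965.6×10⁻⁶.
σ = EαΔT = 102×10³ × 10.4×10⁻⁶ × 189 = 200.5 MPa (tensile; the member is trying to contract).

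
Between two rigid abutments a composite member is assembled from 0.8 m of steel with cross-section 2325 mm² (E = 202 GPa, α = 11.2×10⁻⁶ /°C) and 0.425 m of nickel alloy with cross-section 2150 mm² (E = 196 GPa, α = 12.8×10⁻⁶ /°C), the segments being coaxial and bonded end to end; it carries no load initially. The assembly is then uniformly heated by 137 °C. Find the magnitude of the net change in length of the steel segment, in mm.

Free thermal expansion of the whole bar: Σ αᵢΔT Lᵢ = 11.2×10⁻⁶×137×800 + 12.8×10⁻⁶×137×425 = 1.973 mm.
The rigid supports impose zero overall length change; the single axial force P common to all segments must satisfy P Σ Lᵢ/(AᵢEᵢ) = δ_free.
The series flexibility is Σ Lᵢ/(AᵢEᵢ) = 800/(2325×202×10³) + 425/(2150×196×10³) = 2.712×10⁻⁶ mm/N.
P = 1.973 / 2.712×10⁻⁶ = 727400 N = 727.4 kN, compressive.
For the steel segment, free thermal change = 11.2×10⁻⁶×137×800 = 1.228 mm and elastic change from P = 727400×800/(2325×202×10³) = 1.239 mm; these oppose, so the net change is 0.0116 mm (segment shortens).

|ΔL| ≈ 0.0116 mm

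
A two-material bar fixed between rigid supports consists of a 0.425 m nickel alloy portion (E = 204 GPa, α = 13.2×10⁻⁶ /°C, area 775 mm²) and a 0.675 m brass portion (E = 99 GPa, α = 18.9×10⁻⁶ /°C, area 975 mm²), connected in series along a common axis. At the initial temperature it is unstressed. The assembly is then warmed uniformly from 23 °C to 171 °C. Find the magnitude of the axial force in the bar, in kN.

P ≈ 281 kN (compressive)

With the walls removed the bar would change length by δ_free = Σ αᵢΔT Lᵢ = 13.2×10⁻⁶×148×425 + 18.9×10⁻⁶×148×675 = 2.718 mm.
The rigid supports impose zero overall length change; the single axial force P common to all segments must satisfy P Σ Lᵢ/(AᵢEᵢ) = δ_free.
The series flexibility is Σ Lᵢ/(AᵢEᵢ) = 425/(775×204×10³) + 675/(975×99×10³) = 9.681×10⁻⁶ mm/N.
P = 2.718 / 9.681×10⁻⁶ = 280800 N = 280.8 kN, compressive.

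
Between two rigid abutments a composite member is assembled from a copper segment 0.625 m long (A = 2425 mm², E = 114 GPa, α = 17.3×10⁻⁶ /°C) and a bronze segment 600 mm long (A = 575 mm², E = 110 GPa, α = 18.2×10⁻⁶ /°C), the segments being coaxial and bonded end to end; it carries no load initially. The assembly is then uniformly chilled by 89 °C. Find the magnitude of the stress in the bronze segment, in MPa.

With the walls removed the bar would change length by δ_free = Σ αᵢΔT Lᵢ = 17.3×10⁻⁶×89×625 + 18.2×10⁻⁶×89×600 = 1.934 mm.
The rigid supports impose zero overall length change; the single axial force P common to all segments must satisfy P Σ Lᵢ/(AᵢEᵢ) = δ_free.
The series flexibility is Σ Lᵢ/(AᵢEᵢ) = 625/(2425×114×10³) + 600/(575×110×10³) = 1.175×10⁻⁵ mm/N.
So P = 1.934 / 1.175×10⁻⁵ = 164.7 kN, tensile.
σ_{bronze} = P / A = 164700 / 575 = 286.4 MPa.

σ ≈ 286 MPa (tensile)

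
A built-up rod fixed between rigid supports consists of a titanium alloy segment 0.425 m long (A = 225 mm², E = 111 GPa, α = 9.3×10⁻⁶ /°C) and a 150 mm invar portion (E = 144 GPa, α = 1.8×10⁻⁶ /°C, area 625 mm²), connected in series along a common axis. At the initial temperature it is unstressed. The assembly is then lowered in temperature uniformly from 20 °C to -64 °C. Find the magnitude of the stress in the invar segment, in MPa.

σ ≈ 30.4 MPa (tensile)

If the supports were absent, the total length change would be Σ αᵢΔT Lᵢ = 9.3×10⁻⁶×84×425 + 1.8×10⁻⁶×84×150 = 0.3547 mm.
The walls prevent any net length change, so an axial force P (same in every segment) develops. Compatibility: P · Σ Lᵢ/(AᵢEᵢ) = δ_free.
The series flexibility is Σ Lᵢ/(AᵢEᵢ) = 425/(225×111×10³) + 150/(625×144×10³) = 1.868×10⁻⁵ mm/N.
P = 0.3547 / 1.868×10⁻⁵ = 18980 N = 18.98 kN, tensile.
σ_{invar} = P / A = 18980 / 625 = 30.37 MPa.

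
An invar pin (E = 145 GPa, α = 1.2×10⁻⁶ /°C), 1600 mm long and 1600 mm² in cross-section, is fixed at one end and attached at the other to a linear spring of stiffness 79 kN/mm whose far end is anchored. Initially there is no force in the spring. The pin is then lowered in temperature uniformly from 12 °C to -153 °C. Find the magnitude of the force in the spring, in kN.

P ≈ 16.2 kN

If the spring were absent the pin would shorten by αΔT L = 1.2×10⁻⁶ × 165 × 1600 = 0.3168 mm.
With a force P in the spring, the elastic change of the pin is PL/(AE) and that of the spring is P/k; compatibility requires their sum to equal δ_free.
So P = δ_free / [L/(AE) + 1/k] = 0.3168 / [ 1600/(1600×145×10³) + 1/(79×10³) ].
P = 0.3168 / 1.955×10⁻⁵ = 16200 N.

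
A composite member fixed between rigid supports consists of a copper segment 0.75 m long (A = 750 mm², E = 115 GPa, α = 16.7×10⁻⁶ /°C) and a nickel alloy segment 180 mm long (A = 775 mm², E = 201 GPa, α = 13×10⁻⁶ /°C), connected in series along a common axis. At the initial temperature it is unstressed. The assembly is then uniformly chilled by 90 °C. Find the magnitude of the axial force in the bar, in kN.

P ≈ 136 kN (tensile)

With the walls removed the bar would change length by δ_free = Σ αᵢΔT Lᵢ = 16.7×10⁻⁶×90×750 + 13×10⁻⁶×90×180 = 1.338 mm.
The rigid supports impose zero overall length change; the single axial force P common to all segments must satisfy P Σ Lᵢ/(AᵢEᵢ) = δ_free.
The series flexibility is Σ Lᵢ/(AᵢEᵢ) = 750/(750×115×10³) + 180/(775×201×10³) = 9.851×10⁻⁶ mm/N.
So P = 1.338 / 9.851×10⁻⁶ = 135.8 kN, tensile.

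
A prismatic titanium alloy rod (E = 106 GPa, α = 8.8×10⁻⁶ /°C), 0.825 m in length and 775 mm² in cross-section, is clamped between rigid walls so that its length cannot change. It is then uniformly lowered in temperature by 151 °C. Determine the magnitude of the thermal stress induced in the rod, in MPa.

σ ≈ 141 MPa (tensile)

Because both ends are immovable the net strain is zero, and the suppressed thermal strain is αΔT = 8.8×10⁻⁶ × 151 = 1328.8×10⁻⁶.
σ = EαΔT = 106×10³ × 8.8×10⁻⁶ × 151 = 140.9 MPa (tensile; the rod is trying to contract).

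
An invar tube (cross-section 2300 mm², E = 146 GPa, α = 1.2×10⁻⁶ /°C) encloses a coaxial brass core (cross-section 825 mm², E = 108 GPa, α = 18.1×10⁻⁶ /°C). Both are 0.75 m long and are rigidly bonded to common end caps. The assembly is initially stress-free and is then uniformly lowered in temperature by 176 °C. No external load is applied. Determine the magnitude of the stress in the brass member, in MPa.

Both members must finish at the same length. With the larger α, the brass tends to over-contract; the plates restrain it, putting the brass in tension and the invar in compression. With no external load the two internal forces are equal and opposite, magnitude P.
Equating the net (thermal + elastic) strains gives |α₁ − α₂|·ΔT = P·[1/(A₁E₁) + 1/(A₂E₂)].
|α₁ − α₂|·ΔT = 16.9×10⁻⁶ × 176 = 0.002974.
1/(A₁E₁) + 1/(A₂E₂) = 1/(2300×146×10³) + 1/(825×108×10³) = 1.42×10⁻⁸ N⁻¹.
P = 0.002974 / 1.42×10⁻⁸ = 209400 N = 209.4 kN.
σ_{brass} = P/A₂ = 209400/825 = 253.9 MPa, tensile.

σ ≈ 254 MPa (tensile)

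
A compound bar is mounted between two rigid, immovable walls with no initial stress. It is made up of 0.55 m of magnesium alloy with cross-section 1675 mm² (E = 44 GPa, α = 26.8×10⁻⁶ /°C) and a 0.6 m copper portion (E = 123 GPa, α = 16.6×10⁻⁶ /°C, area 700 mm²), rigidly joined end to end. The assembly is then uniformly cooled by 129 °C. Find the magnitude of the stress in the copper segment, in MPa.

If the supports were absent, the total length change would be Σ αᵢΔT Lᵢ = 26.8×10⁻⁶×129×550 + 16.6×10⁻⁶×129×600 = 3.186 mm.
The walls prevent any net length change, so an axial force P (same in every segment) develops. Compatibility: P · Σ Lᵢ/(AᵢEᵢ) = δ_free.
The series flexibility is Σ Lᵢ/(AᵢEᵢ) = 550/(1675×44×10³) + 600/(700×123×10³) = 1.443×10⁻⁵ mm/N.
P = 3.186 / 1.443×10⁻⁵ = 220800 N = 220.8 kN, tensile.
σ_{copper} = P / A = 220800 / 700 = 315.4 MPa.

σ ≈ 315 MPa (tensile)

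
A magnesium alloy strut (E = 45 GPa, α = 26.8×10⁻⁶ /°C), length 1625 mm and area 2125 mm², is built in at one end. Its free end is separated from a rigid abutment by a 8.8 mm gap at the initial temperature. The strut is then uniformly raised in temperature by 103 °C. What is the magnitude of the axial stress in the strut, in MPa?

Unrestrained expansion: δ_free = αΔT L = 26.8×10⁻⁶ × 103 × 1625 = 4.486 mm.
Since δ_free = 4.49 mm is less than the 8.8 mm gap, the strut never touches the wall. No axial force develops.

σ ≈ 0 MPa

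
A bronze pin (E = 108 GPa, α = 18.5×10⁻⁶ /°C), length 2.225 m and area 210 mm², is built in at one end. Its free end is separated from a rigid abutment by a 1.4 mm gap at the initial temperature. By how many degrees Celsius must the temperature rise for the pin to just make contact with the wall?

ΔT ≈ 34 °C

The gap closes when αΔT L = 1.4 mm, since the pin is still unstressed at that instant.
So ΔT = g/(αL) = 1.4/(18.5×10⁻⁶ × 2225) = 34.01 °C.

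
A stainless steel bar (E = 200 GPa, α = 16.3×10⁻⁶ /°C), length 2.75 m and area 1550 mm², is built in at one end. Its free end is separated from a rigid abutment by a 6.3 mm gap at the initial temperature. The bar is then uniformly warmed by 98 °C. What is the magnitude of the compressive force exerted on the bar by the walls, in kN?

Unrestrained expansion: δ_free = αΔT L = 16.3×10⁻⁶ × 98 × 2750 = 4.393 mm.
Since δ_free = 4.39 mm is less than the 6.3 mm gap, the bar never touches the wall. No axial force develops.

P ≈ 0 kN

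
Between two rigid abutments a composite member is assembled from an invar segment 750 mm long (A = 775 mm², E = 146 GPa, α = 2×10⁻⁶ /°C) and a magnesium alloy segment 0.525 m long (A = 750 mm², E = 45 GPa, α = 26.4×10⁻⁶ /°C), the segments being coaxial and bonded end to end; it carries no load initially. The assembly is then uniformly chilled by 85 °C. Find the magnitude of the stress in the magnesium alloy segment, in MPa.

σ ≈ 78.5 MPa (tensile)

If the supports were absent, the total length change would be Σ αᵢΔT Lᵢ = 2×10⁻⁶×85×750 + 26.4×10⁻⁶×85×525 = 1.306 mm.
Since the ends are fixed, an axial force P builds up, equal in every segment, with P · Σ Lᵢ/(AᵢEᵢ) = δ_free.
The series flexibility is Σ Lᵢ/(AᵢEᵢ) = 750/(775×146×10³) + 525/(750×45×10³) = 2.218×10⁻⁵ mm/N.
P = 1.306 / 2.218×10⁻⁵ = 58850 N = 58.85 kN, tensile.
σ_{magnesium alloy} = P / A = 58850 / 750 = 78.47 MPa.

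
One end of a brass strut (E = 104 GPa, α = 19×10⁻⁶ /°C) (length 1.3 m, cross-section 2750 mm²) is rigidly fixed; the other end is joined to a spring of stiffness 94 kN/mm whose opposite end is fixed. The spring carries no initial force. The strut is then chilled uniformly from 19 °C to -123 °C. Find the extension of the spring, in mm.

If the spring were absent the strut would shorten by αΔT L = 19×10⁻⁶ × 142 × 1300 = 3.507 mm.
Let P be the tensile force in the spring. The strut extends elastically by PL/(AE) and the spring stretches by P/k; together these equal δ_free.
P [ L/(AE) + 1/k ] = δ_free → P [ 1300/(2750×104×10³) + 1/(94×10³) ] = 3.507.
P = 3.507 / 1.518×10⁻⁵ = 231000 N.
Spring extension = P/k = 231000/(94×10³) = 2.457 mm.

δ ≈ 2.46 mm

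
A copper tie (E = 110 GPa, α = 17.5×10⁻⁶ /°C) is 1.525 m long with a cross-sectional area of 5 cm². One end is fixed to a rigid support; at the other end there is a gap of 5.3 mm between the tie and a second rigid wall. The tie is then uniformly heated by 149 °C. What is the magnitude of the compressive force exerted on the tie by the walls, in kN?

P ≈ 0 kN

Unrestrained expansion: δ_free = αΔT L = 17.5×10⁻⁶ × 149 × 1525 = 3.976 mm.
Since δ_free = 3.98 mm is less than the 5.3 mm gap, the tie never touches the wall. No axial force develops.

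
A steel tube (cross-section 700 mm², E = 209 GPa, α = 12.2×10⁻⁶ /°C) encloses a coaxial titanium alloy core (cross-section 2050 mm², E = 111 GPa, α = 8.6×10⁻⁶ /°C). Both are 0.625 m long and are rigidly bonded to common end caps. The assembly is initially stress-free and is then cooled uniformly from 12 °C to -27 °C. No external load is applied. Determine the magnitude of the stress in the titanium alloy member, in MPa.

Equilibrium of a rigid end plate with no external load gives equal and opposite internal forces ±P in the two members. Since α_{steel} > α_{titanium alloy}, cooling drives the steel into tension and the titanium alloy into compression.
Equating the net (thermal + elastic) strains gives |α₁ − α₂|·ΔT = P·[1/(A₁E₁) + 1/(A₂E₂)].
|α₁ − α₂|·ΔT = 3.6×10⁻⁶ × 39 = 0.0001404.
1/(A₁E₁) + 1/(A₂E₂) = 1/(700×209×10³) + 1/(2050×111×10³) = 1.123×10⁻⁸ N⁻¹.
P = 0.0001404 / 1.123×10⁻⁸ = 12500 N = 12.5 kN.
σ_{titanium alloy} = P/A₂ = 12500/2050 = 6.099 MPa, compressive.

σ ≈ 6.1 MPa (compressive)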